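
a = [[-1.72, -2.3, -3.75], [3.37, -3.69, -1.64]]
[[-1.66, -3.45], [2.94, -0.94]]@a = [[-8.77, 16.55, 11.88], [-8.22, -3.29, -9.48]]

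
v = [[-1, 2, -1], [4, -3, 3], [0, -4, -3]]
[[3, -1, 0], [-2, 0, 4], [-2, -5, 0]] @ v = [[-7, 9, -6], [2, -20, -10], [-18, 11, -13]]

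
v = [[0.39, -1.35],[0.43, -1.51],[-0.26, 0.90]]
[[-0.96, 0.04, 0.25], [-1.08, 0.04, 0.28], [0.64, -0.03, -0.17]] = v@[[0.65,0.73,-0.23], [0.90,0.18,-0.25]]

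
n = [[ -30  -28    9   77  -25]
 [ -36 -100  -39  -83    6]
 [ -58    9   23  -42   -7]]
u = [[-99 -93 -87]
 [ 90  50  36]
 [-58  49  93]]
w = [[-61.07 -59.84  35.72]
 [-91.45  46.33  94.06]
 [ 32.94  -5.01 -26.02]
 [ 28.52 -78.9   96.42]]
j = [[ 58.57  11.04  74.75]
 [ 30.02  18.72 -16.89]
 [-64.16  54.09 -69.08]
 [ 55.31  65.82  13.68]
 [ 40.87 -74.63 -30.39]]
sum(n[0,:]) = 3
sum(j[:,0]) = 120.61000000000001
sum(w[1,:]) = 48.94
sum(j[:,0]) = 120.61000000000001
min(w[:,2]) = -26.02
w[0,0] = -61.07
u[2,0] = -58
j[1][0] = 30.02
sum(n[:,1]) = -119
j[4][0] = 40.87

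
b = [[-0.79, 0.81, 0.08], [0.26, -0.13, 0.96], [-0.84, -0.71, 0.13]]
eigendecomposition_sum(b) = [[(-0.86+0j), (0.46+0j), -0.28+0.00j],  [0.47-0.00j, -0.25-0.00j, 0.15-0.00j],  [(-0.29+0j), (0.16+0j), -0.10+0.00j]] + [[(0.03+0.14j), 0.17+0.16j, 0.18-0.16j], [-0.10+0.22j, (0.06+0.4j), 0.40-0.02j], [(-0.27-0.07j), -0.43+0.16j, 0.11+0.45j]] + [[(0.03-0.14j), 0.17-0.16j, (0.18+0.16j)], [-0.10-0.22j, (0.06-0.4j), (0.4+0.02j)], [-0.27+0.07j, (-0.43-0.16j), (0.11-0.45j)]]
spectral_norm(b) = 1.21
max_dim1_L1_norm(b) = 1.68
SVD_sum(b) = [[-0.88, 0.39, -0.25], [0.46, -0.2, 0.13], [-0.39, 0.17, -0.11]] + [[0.12, 0.22, -0.10], [-0.15, -0.27, 0.11], [-0.46, -0.83, 0.35]] + [[-0.03, 0.20, 0.43], [-0.05, 0.34, 0.72], [0.01, -0.05, -0.11]]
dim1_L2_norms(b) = [1.13, 1.0, 1.11]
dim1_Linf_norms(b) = [0.81, 0.96, 0.84]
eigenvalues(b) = [(-1.2+0j), (0.21+0.99j), (0.21-0.99j)]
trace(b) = -0.79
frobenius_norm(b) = 1.88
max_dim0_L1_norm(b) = 1.89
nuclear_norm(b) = 3.23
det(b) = -1.23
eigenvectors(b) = [[(0.84+0j), (-0.17-0.32j), -0.17+0.32j], [-0.46+0.00j, (0.12-0.6j), 0.12+0.60j], [(0.29+0j), (0.7+0j), (0.7-0j)]]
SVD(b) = [[-0.83,0.25,-0.51], [0.43,-0.30,-0.85], [-0.36,-0.92,0.14]] @ diag([1.2053536108104108, 1.0951487901130428, 0.9311669025584205]) @ [[0.89, -0.39, 0.25],[0.46, 0.82, -0.35],[0.07, -0.43, -0.9]]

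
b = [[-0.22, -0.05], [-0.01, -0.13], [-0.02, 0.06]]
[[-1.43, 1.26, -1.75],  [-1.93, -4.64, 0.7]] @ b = [[0.34,-0.2],[0.46,0.74]]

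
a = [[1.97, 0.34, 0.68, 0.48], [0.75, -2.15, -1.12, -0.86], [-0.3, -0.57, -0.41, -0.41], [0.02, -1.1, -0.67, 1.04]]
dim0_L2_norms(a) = [2.13, 2.5, 1.53, 1.49]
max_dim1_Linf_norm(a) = 2.15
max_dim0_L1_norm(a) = 4.16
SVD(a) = [[0.20, 0.95, -0.02, 0.23], [-0.88, 0.24, -0.34, -0.24], [-0.25, -0.18, -0.14, 0.94], [-0.36, 0.08, 0.93, 0.06]] @ diag([2.9512392732404997, 2.1909181105289877, 1.360271680163041, 0.005053828786421389]) @ [[-0.07, 0.84, 0.49, 0.2], [0.96, -0.08, 0.18, 0.19], [-0.17, -0.15, -0.14, 0.96], [-0.2, -0.51, 0.84, 0.01]]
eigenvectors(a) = [[0.13,0.20,-0.93,-0.53], [-0.91,0.51,-0.26,-0.30], [-0.25,-0.84,0.15,0.00], [-0.30,-0.01,0.21,0.79]]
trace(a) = 0.45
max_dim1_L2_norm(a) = 2.68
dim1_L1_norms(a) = [3.47, 4.88, 1.69, 2.83]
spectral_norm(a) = 2.95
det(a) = -0.04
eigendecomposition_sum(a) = [[-0.04, 0.32, 0.18, 0.09], [0.27, -2.24, -1.29, -0.66], [0.07, -0.61, -0.35, -0.18], [0.09, -0.74, -0.43, -0.22]] + [[-0.00, 0.0, -0.00, -0.00], [-0.00, 0.0, -0.0, -0.00], [0.00, -0.0, 0.01, 0.00], [0.0, -0.00, 0.00, 0.0]] + [[2.31, -0.26, 0.39, 1.45], [0.65, -0.07, 0.11, 0.41], [-0.38, 0.04, -0.06, -0.24], [-0.51, 0.06, -0.09, -0.32]] + [[-0.30, 0.28, 0.1, -1.06], [-0.17, 0.16, 0.06, -0.60], [0.0, -0.0, -0.00, 0.01], [0.44, -0.42, -0.16, 1.58]]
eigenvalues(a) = [-2.85, 0.01, 1.85, 1.44]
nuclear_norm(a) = 6.51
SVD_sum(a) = [[-0.04, 0.49, 0.29, 0.12], [0.17, -2.18, -1.28, -0.51], [0.05, -0.63, -0.37, -0.15], [0.07, -0.89, -0.52, -0.21]] + [[2.00, -0.16, 0.39, 0.39], [0.50, -0.04, 0.10, 0.1], [-0.38, 0.03, -0.07, -0.07], [0.17, -0.01, 0.03, 0.03]] + [[0.0, 0.00, 0.00, -0.03], [0.08, 0.07, 0.07, -0.45], [0.03, 0.03, 0.03, -0.19], [-0.22, -0.2, -0.18, 1.22]] + [[-0.0, -0.00, 0.0, 0.0], [0.0, 0.0, -0.0, -0.0], [-0.0, -0.00, 0.00, 0.00], [-0.00, -0.00, 0.0, 0.0]]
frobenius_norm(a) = 3.92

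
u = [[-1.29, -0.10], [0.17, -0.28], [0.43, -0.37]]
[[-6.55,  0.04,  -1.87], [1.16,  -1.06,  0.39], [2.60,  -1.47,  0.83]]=u@[[5.16, -0.31, 1.49],[-1.02, 3.6, -0.50]]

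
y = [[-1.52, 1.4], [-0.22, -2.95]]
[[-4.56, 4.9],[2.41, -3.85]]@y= [[5.85, -20.84], [-2.82, 14.73]]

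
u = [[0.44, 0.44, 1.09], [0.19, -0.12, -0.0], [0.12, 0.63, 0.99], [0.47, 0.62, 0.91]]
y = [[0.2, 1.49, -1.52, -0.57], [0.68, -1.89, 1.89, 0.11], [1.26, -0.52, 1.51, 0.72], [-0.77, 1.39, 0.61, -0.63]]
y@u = [[-0.08, -1.4, -1.81], [0.22, 1.78, 2.71], [0.98, 2.01, 3.52], [-0.30, -0.51, -0.81]]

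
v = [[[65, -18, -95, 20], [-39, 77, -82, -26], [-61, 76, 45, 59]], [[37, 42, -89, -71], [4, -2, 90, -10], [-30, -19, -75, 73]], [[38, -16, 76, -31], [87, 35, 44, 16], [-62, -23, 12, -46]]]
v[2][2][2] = 12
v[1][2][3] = 73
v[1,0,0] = 37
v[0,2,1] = 76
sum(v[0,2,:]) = 119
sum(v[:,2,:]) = -51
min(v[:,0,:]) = -95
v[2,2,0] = -62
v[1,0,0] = 37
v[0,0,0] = 65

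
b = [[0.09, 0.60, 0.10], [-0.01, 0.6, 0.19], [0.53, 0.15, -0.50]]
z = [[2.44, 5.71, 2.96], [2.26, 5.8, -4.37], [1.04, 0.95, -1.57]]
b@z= [[1.68, 4.09, -2.51],[1.53, 3.6, -2.95],[1.11, 3.42, 1.7]]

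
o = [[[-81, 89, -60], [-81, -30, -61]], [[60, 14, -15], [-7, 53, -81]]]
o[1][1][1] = 53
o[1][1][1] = 53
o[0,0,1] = 89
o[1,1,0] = -7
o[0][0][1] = 89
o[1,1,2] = -81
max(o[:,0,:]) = 89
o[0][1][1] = -30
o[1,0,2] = -15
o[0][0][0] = -81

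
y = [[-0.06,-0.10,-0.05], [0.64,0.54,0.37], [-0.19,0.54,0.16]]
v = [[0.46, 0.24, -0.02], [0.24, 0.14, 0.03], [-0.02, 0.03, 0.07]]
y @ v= [[-0.05, -0.03, -0.01], [0.42, 0.24, 0.03], [0.04, 0.03, 0.03]]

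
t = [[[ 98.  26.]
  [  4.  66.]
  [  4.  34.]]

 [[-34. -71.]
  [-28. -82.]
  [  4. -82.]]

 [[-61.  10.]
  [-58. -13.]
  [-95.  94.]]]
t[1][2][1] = -82.0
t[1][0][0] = -34.0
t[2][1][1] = -13.0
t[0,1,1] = 66.0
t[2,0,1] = 10.0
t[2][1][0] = -58.0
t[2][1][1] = -13.0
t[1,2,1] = -82.0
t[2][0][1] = 10.0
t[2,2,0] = -95.0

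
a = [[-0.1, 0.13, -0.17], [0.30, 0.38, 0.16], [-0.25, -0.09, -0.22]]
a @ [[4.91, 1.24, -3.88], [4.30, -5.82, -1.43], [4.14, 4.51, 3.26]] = [[-0.64, -1.65, -0.35], [3.77, -1.12, -1.19], [-2.53, -0.78, 0.38]]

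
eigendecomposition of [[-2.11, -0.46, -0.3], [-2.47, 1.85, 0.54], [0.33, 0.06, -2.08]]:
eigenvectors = [[(0.11+0j), (-0.28+0.49j), -0.28-0.49j],[-0.99+0.00j, (-0.28+0.28j), -0.28-0.28j],[(-0.01+0j), (0.72+0j), (0.72-0j)]]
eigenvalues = [(2.12+0j), (-2.23+0.25j), (-2.23-0.25j)]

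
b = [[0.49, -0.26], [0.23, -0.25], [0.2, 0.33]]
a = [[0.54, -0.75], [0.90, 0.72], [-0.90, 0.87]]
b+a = [[1.03, -1.01], [1.13, 0.47], [-0.70, 1.20]]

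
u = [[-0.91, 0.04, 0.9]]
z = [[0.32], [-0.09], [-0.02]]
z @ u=[[-0.29, 0.01, 0.29], [0.08, -0.00, -0.08], [0.02, -0.00, -0.02]]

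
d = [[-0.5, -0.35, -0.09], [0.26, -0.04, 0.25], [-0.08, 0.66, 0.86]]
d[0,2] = -0.094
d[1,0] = 0.261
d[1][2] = 0.252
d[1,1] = -0.042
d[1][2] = 0.252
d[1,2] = 0.252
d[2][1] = 0.655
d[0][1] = -0.348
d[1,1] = -0.042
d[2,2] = 0.855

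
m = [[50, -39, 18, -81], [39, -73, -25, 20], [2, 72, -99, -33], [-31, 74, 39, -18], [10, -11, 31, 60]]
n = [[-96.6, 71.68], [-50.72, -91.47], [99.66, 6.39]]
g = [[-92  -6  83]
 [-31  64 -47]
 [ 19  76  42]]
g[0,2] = 83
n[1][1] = -91.47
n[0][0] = -96.6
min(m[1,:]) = -73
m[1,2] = -25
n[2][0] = 99.66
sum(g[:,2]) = 78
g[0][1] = -6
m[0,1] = -39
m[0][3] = -81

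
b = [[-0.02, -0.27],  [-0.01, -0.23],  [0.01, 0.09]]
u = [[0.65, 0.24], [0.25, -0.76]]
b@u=[[-0.08, 0.20], [-0.06, 0.17], [0.03, -0.07]]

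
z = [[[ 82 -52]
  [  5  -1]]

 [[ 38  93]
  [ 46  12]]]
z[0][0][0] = 82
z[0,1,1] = -1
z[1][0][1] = 93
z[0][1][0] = 5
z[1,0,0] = 38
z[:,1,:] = [[5, -1], [46, 12]]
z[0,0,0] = 82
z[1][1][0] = 46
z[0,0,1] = -52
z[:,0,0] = [82, 38]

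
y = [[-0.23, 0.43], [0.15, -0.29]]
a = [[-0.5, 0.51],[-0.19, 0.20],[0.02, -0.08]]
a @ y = [[0.19, -0.36], [0.07, -0.14], [-0.02, 0.03]]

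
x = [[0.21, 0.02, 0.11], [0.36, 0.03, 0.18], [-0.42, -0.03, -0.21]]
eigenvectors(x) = [[-0.33+0.00j, (0.32+0.04j), (0.32-0.04j)], [-0.67+0.00j, (0.59-0.15j), (0.59+0.15j)], [(0.67+0j), -0.73+0.00j, (-0.73-0j)]]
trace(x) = 0.03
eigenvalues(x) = [(0.03+0j), (-0+0.02j), (-0-0.02j)]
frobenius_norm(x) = 0.66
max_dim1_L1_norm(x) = 0.66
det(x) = 0.00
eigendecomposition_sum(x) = [[0.14+0.00j, 0.04+0.00j, (0.09+0j)], [(0.27+0j), 0.07+0.00j, (0.18+0j)], [-0.27-0.00j, (-0.07-0j), -0.18-0.00j]] + [[(0.04-0.03j), (-0.01-0.01j), (0.01-0.03j)],[0.04-0.08j, -0.02-0.01j, -0.05j],[-0.07+0.08j, (0.02+0.02j), (-0.02+0.06j)]] + [[(0.04+0.03j), -0.01+0.01j, 0.01+0.03j], [(0.04+0.08j), -0.02+0.01j, 0.00+0.05j], [-0.07-0.08j, 0.02-0.02j, -0.02-0.06j]]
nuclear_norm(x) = 0.67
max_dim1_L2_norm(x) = 0.47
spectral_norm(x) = 0.66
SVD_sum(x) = [[0.21, 0.02, 0.11], [0.36, 0.03, 0.18], [-0.42, -0.03, -0.21]] + [[-0.0, 0.0, 0.0], [-0.00, 0.0, 0.00], [-0.00, 0.00, 0.00]] + [[-0.00, -0.0, 0.00], [0.0, 0.0, -0.00], [0.00, 0.0, -0.00]]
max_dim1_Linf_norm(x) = 0.42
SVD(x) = [[-0.36, 0.85, -0.39],[-0.61, 0.11, 0.79],[0.71, 0.52, 0.48]] @ diag([0.6639725742701019, 0.005933053662368767, 0.002284620619120102]) @ [[-0.89, -0.07, -0.45],[-0.34, 0.77, 0.55],[0.31, 0.64, -0.71]]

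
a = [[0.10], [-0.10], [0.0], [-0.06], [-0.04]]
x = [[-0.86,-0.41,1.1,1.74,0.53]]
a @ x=[[-0.09, -0.04, 0.11, 0.17, 0.05], [0.09, 0.04, -0.11, -0.17, -0.05], [0.00, 0.0, 0.0, 0.0, 0.00], [0.05, 0.02, -0.07, -0.1, -0.03], [0.03, 0.02, -0.04, -0.07, -0.02]]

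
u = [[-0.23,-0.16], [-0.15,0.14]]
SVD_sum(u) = [[-0.25, -0.11], [-0.08, -0.03]] + [[0.02, -0.05], [-0.07, 0.17]]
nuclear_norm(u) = 0.48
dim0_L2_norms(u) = [0.27, 0.21]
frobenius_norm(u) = 0.35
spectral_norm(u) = 0.29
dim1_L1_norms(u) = [0.39, 0.29]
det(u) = -0.06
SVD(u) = [[-0.96,  -0.29], [-0.29,  0.96]] @ diag([0.28662729341363047, 0.19607344203225632]) @ [[0.92, 0.39], [-0.39, 0.92]]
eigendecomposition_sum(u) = [[-0.25, -0.09], [-0.09, -0.03]] + [[0.02, -0.07], [-0.06, 0.17]]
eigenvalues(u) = [-0.29, 0.2]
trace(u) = -0.09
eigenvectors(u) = [[-0.94,0.35],[-0.33,-0.94]]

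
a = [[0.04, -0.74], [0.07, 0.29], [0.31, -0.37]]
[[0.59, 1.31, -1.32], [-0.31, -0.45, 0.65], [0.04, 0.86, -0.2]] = a @ [[-0.87, 0.70, 1.59], [-0.85, -1.73, 1.87]]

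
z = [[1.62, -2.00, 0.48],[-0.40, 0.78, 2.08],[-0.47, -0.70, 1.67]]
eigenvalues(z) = [(2.46+0j), (0.8+1.24j), (0.8-1.24j)]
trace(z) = 4.07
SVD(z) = [[0.44, 0.85, -0.28], [-0.78, 0.20, -0.59], [-0.45, 0.48, 0.76]] @ diag([2.747502947978757, 2.7161188325731946, 0.7234127716520249]) @ [[0.45, -0.43, -0.79],[0.4, -0.69, 0.60],[-0.8, -0.58, -0.14]]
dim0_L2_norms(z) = [1.73, 2.26, 2.71]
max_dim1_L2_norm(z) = 2.62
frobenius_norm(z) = 3.93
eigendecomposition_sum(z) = [[(1.6-0j), -1.10+0.00j, -1.92+0.00j], [(-0.74+0j), (0.51+0j), 0.89+0.00j], [-0.29+0.00j, (0.2+0j), 0.35+0.00j]] + [[(0.01+0.3j), (-0.45+0.69j), 1.20-0.09j], [0.17+0.16j, 0.13+0.61j, 0.59-0.70j], [(-0.09+0.16j), (-0.45+0.22j), 0.66+0.33j]] + [[0.01-0.30j, -0.45-0.69j, (1.2+0.09j)], [(0.17-0.16j), 0.13-0.61j, 0.59+0.70j], [-0.09-0.16j, -0.45-0.22j, (0.66-0.33j)]]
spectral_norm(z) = 2.75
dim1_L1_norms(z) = [4.1, 3.26, 2.84]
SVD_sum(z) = [[0.54,-0.51,-0.94], [-0.96,0.91,1.69], [-0.55,0.52,0.96]] + [[0.92, -1.61, 1.39], [0.22, -0.38, 0.33], [0.52, -0.9, 0.78]] + [[0.17,0.12,0.03], [0.34,0.25,0.06], [-0.44,-0.32,-0.08]]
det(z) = 5.40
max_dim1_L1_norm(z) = 4.1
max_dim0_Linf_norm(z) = 2.08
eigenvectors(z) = [[(-0.89+0j), (-0.71+0j), (-0.71-0j)],[(0.42+0j), -0.38+0.39j, -0.38-0.39j],[(0.16+0j), -0.38-0.22j, (-0.38+0.22j)]]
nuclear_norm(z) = 6.19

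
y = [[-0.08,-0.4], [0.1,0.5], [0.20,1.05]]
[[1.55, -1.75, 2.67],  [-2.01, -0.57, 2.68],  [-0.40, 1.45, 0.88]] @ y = [[0.23,1.31], [0.64,3.33], [0.35,1.81]]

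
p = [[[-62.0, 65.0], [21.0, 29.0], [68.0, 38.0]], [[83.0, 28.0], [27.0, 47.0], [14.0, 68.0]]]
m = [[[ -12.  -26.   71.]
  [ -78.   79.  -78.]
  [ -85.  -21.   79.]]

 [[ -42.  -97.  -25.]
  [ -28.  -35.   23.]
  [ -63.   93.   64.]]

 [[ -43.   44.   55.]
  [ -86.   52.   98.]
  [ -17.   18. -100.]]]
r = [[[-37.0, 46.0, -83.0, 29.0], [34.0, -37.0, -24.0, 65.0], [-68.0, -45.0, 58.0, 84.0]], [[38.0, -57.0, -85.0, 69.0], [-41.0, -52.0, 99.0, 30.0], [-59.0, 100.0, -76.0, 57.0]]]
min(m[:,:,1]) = -97.0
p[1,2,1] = 68.0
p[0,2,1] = 38.0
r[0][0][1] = 46.0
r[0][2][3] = 84.0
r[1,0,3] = 69.0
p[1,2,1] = 68.0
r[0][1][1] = -37.0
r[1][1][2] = 99.0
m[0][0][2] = 71.0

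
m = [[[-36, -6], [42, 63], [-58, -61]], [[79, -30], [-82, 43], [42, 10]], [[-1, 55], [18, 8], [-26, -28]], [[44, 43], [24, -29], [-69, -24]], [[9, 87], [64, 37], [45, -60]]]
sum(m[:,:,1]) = 108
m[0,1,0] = 42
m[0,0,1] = -6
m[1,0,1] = -30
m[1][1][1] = 43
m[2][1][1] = 8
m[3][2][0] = -69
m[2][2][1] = -28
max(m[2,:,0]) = 18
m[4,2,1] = -60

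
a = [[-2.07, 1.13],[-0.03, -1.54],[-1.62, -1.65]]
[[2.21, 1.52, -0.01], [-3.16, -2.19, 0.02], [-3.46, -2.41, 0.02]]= a@ [[0.05, 0.04, -0.00],[2.05, 1.42, -0.01]]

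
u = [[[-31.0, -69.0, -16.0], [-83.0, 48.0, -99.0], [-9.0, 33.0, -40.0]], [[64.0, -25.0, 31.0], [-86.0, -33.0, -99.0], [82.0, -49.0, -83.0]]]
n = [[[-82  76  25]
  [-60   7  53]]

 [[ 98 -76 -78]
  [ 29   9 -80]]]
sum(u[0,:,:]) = -266.0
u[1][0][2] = 31.0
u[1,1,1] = -33.0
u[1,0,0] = 64.0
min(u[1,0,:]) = -25.0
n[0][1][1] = 7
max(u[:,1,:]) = 48.0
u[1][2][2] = -83.0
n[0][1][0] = -60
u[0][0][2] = -16.0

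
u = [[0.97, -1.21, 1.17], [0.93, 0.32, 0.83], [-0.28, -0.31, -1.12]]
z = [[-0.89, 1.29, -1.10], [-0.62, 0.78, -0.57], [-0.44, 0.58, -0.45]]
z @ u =[[0.64, 1.83, 1.26], [0.28, 1.18, 0.56], [0.24, 0.86, 0.47]]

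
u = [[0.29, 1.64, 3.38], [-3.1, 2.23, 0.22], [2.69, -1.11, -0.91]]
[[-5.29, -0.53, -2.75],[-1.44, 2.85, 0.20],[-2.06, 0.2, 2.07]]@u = [[-7.29,-6.8,-15.49], [-8.71,3.77,-4.42], [4.35,-5.23,-8.8]]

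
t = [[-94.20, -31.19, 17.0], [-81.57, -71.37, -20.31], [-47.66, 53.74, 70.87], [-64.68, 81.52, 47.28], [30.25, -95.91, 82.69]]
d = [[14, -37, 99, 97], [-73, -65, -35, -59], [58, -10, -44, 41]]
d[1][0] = -73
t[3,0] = -64.68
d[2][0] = 58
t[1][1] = -71.37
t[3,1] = 81.52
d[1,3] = -59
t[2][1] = 53.74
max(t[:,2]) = 82.69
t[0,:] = [-94.2, -31.19, 17.0]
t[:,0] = [-94.2, -81.57, -47.66, -64.68, 30.25]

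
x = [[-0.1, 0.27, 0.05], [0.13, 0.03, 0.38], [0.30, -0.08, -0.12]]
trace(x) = -0.19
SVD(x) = [[-0.43, 0.45, 0.78],[-0.76, -0.64, -0.04],[0.48, -0.62, 0.62]] @ diag([0.41930460661123187, 0.3790826225307003, 0.19718015156157714]) @ [[0.21,  -0.42,  -0.88], [-0.83,  0.4,  -0.39], [0.52,  0.81,  -0.26]]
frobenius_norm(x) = 0.60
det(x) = 0.03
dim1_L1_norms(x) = [0.42, 0.54, 0.5]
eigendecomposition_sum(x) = [[(0.11+0j), (0.09+0j), 0.10+0.00j], [0.14+0.00j, (0.12+0j), 0.13+0.00j], [(0.05+0j), (0.04+0j), 0.05+0.00j]] + [[-0.11+0.04j, (0.09+0.01j), (-0.02-0.11j)],[-0.01-0.13j, -0.04+0.09j, (0.13+0.01j)],[0.12+0.07j, -0.06-0.10j, -0.08+0.11j]] + [[(-0.11-0.04j),  (0.09-0.01j),  (-0.02+0.11j)], [-0.01+0.13j,  -0.04-0.09j,  0.13-0.01j], [0.12-0.07j,  (-0.06+0.1j),  (-0.08-0.11j)]]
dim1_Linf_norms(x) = [0.27, 0.38, 0.3]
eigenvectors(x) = [[0.58+0.00j, 0.32-0.39j, 0.32+0.39j], [(0.76+0j), 0.31+0.49j, 0.31-0.49j], [(0.29+0j), (-0.64+0j), -0.64-0.00j]]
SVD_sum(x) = [[-0.04, 0.08, 0.16], [-0.07, 0.14, 0.28], [0.04, -0.09, -0.18]] + [[-0.14,0.07,-0.07], [0.20,-0.1,0.10], [0.19,-0.09,0.09]] + [[0.08, 0.13, -0.04], [-0.0, -0.01, 0.00], [0.06, 0.1, -0.03]]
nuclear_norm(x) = 1.00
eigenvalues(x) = [(0.28+0j), (-0.23+0.24j), (-0.23-0.24j)]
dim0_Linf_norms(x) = [0.3, 0.27, 0.38]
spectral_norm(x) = 0.42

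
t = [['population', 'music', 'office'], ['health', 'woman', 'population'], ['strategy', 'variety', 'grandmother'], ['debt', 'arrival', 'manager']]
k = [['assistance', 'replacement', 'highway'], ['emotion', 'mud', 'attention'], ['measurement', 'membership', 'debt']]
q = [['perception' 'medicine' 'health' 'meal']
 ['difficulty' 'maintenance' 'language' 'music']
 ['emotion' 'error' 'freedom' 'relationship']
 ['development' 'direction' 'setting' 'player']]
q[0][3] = 'meal'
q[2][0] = 'emotion'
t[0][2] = 'office'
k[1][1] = 'mud'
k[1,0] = 'emotion'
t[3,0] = 'debt'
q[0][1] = 'medicine'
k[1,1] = 'mud'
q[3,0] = 'development'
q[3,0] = 'development'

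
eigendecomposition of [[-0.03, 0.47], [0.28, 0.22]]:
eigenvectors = [[-0.88, -0.68], [0.48, -0.73]]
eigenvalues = [-0.29, 0.48]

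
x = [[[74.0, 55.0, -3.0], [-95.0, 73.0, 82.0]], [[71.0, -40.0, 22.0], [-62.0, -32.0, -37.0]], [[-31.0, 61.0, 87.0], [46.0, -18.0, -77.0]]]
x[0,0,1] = 55.0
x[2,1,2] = -77.0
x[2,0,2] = 87.0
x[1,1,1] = -32.0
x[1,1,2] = -37.0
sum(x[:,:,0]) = 3.0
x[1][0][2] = 22.0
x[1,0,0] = 71.0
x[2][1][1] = -18.0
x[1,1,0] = -62.0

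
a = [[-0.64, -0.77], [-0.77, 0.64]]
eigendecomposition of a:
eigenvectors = [[-0.91,0.42],[-0.42,-0.91]]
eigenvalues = [-1.0, 1.0]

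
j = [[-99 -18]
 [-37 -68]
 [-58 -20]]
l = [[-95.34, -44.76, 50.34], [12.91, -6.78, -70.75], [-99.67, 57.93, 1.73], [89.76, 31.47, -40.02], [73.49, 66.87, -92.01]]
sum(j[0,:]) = -117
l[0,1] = -44.76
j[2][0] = -58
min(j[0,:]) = -99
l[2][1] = 57.93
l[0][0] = -95.34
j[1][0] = -37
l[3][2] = -40.02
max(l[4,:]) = 73.49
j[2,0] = -58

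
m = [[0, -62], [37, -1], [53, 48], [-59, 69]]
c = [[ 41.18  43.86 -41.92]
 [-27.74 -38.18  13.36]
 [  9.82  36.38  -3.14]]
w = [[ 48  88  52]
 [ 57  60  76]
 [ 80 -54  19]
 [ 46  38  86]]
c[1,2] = 13.36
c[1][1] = -38.18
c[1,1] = -38.18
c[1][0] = -27.74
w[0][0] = 48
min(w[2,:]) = -54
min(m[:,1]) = -62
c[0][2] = -41.92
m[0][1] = -62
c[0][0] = 41.18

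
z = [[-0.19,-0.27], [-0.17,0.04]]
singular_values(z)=[0.34, 0.16]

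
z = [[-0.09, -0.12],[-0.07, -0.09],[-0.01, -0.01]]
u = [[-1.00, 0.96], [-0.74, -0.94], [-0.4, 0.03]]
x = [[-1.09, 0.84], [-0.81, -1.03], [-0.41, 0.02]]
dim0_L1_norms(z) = [0.17, 0.22]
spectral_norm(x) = 1.43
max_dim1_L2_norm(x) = 1.38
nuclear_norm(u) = 2.64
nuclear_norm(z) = 0.19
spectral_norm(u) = 1.43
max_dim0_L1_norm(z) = 0.22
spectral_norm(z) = 0.19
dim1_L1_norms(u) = [1.96, 1.68, 0.43]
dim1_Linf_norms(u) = [1.0, 0.94, 0.4]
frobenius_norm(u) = 1.87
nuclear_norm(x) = 2.75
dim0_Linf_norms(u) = [1.0, 0.96]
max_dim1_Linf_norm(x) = 1.09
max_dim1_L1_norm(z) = 0.21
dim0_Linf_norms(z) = [0.09, 0.12]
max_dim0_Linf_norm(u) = 1.0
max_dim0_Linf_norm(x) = 1.09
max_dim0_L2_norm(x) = 1.42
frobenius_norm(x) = 1.94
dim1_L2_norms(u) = [1.39, 1.2, 0.4]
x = z + u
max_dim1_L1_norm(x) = 1.93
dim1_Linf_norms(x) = [1.09, 1.03, 0.41]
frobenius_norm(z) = 0.19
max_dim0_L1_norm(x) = 2.31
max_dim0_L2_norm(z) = 0.15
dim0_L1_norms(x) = [2.31, 1.89]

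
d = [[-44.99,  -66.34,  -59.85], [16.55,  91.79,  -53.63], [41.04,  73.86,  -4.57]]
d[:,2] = [-59.85, -53.63, -4.57]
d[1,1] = 91.79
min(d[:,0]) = -44.99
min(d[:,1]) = -66.34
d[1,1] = 91.79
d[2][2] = -4.57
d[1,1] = 91.79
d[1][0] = 16.55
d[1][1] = 91.79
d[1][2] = -53.63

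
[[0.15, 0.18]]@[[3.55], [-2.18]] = [[0.14]]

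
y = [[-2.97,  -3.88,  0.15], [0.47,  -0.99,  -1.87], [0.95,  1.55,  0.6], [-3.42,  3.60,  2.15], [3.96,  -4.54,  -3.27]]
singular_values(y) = [8.99, 5.08, 1.34]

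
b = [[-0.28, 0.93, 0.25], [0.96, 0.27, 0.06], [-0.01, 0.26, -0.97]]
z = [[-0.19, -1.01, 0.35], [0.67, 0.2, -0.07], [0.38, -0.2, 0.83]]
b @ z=[[0.77, 0.42, 0.04], [0.02, -0.93, 0.37], [-0.19, 0.26, -0.83]]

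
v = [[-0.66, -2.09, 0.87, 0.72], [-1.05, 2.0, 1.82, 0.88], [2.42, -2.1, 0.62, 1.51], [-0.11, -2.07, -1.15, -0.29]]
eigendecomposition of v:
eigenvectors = [[(-0.77+0j), (-0.36-0.12j), (-0.36+0.12j), (-0.28+0j)], [-0.38+0.00j, (-0.04+0.4j), -0.04-0.40j, (0.13+0j)], [0.49+0.00j, -0.73+0.00j, -0.73-0.00j, (-0.62+0j)], [(-0.17+0j), -0.01-0.41j, -0.01+0.41j, (0.72+0j)]]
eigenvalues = [(-2.08+0j), (1.69+2.41j), (1.69-2.41j), (0.38+0j)]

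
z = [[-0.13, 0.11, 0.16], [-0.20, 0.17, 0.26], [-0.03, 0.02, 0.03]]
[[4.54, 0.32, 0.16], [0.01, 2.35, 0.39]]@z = [[-0.66, 0.56, 0.81], [-0.48, 0.41, 0.62]]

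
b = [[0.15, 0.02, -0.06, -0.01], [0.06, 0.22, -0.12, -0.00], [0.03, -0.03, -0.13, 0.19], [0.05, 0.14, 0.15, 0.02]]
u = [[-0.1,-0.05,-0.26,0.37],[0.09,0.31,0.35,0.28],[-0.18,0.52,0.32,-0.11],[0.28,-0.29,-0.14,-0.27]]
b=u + [[0.25, 0.07, 0.2, -0.38], [-0.03, -0.09, -0.47, -0.28], [0.21, -0.55, -0.45, 0.30], [-0.23, 0.43, 0.29, 0.29]]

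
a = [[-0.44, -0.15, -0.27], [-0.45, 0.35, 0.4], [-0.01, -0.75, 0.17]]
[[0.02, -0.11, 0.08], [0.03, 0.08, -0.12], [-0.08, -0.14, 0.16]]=a@[[-0.05, 0.09, -0.02], [0.09, 0.21, -0.24], [-0.05, 0.13, -0.12]]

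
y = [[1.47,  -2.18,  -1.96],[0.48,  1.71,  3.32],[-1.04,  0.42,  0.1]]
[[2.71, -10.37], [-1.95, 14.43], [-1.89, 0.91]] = y @ [[2.67, 0.22], [2.67, 1.91], [-2.35, 3.33]]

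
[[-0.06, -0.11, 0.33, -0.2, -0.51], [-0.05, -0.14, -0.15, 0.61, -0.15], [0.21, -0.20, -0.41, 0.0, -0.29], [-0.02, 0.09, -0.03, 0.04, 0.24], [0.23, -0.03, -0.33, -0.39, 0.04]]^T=[[-0.06, -0.05, 0.21, -0.02, 0.23], [-0.11, -0.14, -0.2, 0.09, -0.03], [0.33, -0.15, -0.41, -0.03, -0.33], [-0.20, 0.61, 0.0, 0.04, -0.39], [-0.51, -0.15, -0.29, 0.24, 0.04]]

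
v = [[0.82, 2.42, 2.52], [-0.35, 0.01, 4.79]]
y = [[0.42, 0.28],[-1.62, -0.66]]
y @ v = [[0.25, 1.02, 2.4], [-1.10, -3.93, -7.24]]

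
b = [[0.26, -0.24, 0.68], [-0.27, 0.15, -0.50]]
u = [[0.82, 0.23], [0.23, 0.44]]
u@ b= [[0.15,-0.16,0.44], [-0.06,0.01,-0.06]]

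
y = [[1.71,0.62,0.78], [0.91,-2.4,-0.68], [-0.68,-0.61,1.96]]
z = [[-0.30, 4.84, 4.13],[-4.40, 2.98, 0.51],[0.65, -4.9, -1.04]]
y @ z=[[-2.73, 6.30, 6.57], [9.85, 0.58, 3.24], [4.16, -14.71, -5.16]]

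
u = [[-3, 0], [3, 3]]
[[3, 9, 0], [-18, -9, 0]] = u@[[-1, -3, 0], [-5, 0, 0]]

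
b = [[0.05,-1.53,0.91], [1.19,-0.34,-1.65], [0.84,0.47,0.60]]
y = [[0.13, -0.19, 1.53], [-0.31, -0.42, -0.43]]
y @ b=[[1.07, 0.58, 1.35], [-0.88, 0.42, 0.15]]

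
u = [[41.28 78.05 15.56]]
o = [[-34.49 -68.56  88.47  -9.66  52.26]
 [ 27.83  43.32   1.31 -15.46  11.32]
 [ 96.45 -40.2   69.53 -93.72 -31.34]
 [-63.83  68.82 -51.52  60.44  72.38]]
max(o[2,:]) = 96.45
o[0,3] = -9.66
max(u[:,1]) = 78.05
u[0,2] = 15.56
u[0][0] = 41.28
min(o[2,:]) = -93.72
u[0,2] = 15.56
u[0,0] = 41.28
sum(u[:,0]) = 41.28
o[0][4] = 52.26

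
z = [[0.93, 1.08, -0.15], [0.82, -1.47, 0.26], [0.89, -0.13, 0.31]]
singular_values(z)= [1.89, 1.5, 0.21]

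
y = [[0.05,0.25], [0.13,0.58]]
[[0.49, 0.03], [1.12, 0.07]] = y@[[-0.48, 0.63], [2.04, -0.02]]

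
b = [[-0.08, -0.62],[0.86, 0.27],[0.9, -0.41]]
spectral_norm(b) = 1.25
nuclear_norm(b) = 2.04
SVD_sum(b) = [[-0.02, 0.00], [0.83, -0.08], [0.93, -0.09]] + [[-0.06, -0.62], [0.03, 0.35], [-0.03, -0.32]]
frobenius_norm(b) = 1.48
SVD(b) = [[-0.02, -0.80], [0.66, 0.44], [0.75, -0.41]] @ diag([1.250639992479798, 0.785684166322659]) @ [[1.00, -0.09], [0.09, 1.0]]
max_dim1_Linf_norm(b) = 0.9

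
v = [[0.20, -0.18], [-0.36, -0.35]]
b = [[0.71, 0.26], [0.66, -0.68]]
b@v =[[0.05, -0.22], [0.38, 0.12]]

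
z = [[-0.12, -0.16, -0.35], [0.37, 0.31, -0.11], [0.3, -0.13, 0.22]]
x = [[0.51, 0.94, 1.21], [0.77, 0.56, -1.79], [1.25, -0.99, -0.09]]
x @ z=[[0.65, 0.05, -0.02], [-0.42, 0.28, -0.72], [-0.54, -0.50, -0.35]]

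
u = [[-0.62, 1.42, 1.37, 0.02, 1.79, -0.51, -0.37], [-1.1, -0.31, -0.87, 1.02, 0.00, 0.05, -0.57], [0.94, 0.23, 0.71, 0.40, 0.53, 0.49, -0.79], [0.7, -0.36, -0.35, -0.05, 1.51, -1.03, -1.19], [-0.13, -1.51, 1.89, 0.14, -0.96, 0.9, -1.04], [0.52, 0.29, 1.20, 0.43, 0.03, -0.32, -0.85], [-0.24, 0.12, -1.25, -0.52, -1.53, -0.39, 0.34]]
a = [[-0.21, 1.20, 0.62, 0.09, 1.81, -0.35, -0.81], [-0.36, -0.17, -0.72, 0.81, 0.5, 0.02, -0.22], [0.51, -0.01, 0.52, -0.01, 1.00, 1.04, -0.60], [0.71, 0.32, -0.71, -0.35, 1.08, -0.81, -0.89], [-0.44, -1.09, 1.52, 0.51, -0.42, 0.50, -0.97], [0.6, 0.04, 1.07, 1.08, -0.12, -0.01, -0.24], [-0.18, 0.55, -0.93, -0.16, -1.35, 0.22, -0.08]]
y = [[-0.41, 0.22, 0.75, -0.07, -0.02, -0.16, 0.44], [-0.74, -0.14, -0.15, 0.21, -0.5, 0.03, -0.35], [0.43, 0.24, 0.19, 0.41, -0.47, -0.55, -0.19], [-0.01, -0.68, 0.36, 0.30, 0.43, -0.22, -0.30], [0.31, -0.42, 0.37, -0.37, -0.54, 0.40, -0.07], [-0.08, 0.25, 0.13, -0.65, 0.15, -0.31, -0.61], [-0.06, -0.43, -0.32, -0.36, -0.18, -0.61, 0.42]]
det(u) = 25.66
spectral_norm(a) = 3.18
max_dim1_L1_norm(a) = 5.45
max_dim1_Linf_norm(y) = 0.75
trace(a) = -0.72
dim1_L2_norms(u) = [2.81, 1.85, 1.66, 2.35, 2.95, 1.67, 2.12]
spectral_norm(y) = 1.01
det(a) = 22.46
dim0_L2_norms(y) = [1.0, 1.01, 1.0, 1.0, 1.0, 1.0, 1.0]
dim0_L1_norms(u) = [4.25, 4.24, 7.64, 2.58, 6.35, 3.69, 5.15]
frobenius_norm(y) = 2.65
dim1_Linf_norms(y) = [0.75, 0.74, 0.55, 0.68, 0.54, 0.65, 0.61]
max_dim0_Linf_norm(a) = 1.81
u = a + y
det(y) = -1.01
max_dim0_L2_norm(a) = 2.78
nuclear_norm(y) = 7.01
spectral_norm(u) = 3.82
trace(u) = -1.21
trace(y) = -0.49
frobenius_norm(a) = 5.05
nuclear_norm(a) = 12.05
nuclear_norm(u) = 13.68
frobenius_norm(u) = 5.96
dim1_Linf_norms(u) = [1.79, 1.1, 0.94, 1.51, 1.89, 1.2, 1.53]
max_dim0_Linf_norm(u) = 1.89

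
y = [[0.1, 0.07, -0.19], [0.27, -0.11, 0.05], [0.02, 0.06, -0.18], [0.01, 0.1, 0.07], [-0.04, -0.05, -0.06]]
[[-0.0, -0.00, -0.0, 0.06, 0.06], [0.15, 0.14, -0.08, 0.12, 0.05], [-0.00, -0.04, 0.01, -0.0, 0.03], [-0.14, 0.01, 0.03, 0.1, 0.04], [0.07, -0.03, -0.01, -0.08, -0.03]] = y @ [[0.14, 0.45, -0.18, 0.69, 0.34], [-1.14, -0.11, 0.33, 0.72, 0.4], [-0.34, 0.21, 0.05, 0.32, -0.00]]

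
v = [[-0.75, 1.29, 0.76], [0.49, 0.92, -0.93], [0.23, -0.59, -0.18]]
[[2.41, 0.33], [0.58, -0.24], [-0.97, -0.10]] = v @ [[-0.58, -0.68],  [1.31, -0.05],  [0.37, -0.15]]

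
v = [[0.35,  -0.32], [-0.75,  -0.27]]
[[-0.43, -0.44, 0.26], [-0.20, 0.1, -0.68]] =v @[[-0.16, -0.45, 0.86], [1.18, 0.87, 0.13]]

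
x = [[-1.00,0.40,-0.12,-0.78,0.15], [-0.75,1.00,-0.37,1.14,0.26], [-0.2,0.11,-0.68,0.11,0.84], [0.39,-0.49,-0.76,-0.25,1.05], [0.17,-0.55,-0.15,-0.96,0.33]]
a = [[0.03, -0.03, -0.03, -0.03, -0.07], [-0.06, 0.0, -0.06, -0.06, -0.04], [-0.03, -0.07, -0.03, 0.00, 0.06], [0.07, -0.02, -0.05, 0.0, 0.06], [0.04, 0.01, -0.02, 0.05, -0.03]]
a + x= [[-0.97, 0.37, -0.15, -0.81, 0.08],[-0.81, 1.0, -0.43, 1.08, 0.22],[-0.23, 0.04, -0.71, 0.11, 0.90],[0.46, -0.51, -0.81, -0.25, 1.11],[0.21, -0.54, -0.17, -0.91, 0.3]]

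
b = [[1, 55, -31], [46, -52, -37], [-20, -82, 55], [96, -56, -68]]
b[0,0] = 1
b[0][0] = 1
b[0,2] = -31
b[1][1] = -52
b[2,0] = -20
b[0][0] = 1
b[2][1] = -82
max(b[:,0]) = 96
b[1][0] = 46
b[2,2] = 55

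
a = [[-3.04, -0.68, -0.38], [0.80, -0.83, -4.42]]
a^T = [[-3.04, 0.80],[-0.68, -0.83],[-0.38, -4.42]]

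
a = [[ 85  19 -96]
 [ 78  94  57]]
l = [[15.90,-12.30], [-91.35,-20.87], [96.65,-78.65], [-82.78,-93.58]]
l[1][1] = -20.87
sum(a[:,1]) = 113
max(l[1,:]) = -20.87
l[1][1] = -20.87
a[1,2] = 57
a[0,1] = 19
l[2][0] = 96.65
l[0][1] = -12.3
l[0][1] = -12.3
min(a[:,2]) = -96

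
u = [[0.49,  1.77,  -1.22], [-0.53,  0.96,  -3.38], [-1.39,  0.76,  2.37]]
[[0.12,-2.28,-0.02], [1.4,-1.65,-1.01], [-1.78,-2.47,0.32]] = u @ [[0.17, 0.79, 0.3], [-0.35, -1.56, 0.1], [-0.54, -0.08, 0.28]]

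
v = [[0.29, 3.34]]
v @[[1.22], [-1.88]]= [[-5.93]]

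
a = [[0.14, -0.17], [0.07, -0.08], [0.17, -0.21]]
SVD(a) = [[-0.6, -0.12], [-0.29, -0.89], [-0.74, 0.45]] @ diag([0.36439719351432476, 0.003832148076963717]) @ [[-0.63, 0.77],[-0.77, -0.63]]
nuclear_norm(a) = 0.37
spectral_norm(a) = 0.36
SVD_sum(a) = [[0.14, -0.17],  [0.07, -0.08],  [0.17, -0.21]] + [[0.0, 0.00], [0.00, 0.0], [-0.0, -0.0]]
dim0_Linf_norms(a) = [0.17, 0.21]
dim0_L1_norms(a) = [0.38, 0.46]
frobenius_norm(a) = 0.36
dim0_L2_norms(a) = [0.23, 0.28]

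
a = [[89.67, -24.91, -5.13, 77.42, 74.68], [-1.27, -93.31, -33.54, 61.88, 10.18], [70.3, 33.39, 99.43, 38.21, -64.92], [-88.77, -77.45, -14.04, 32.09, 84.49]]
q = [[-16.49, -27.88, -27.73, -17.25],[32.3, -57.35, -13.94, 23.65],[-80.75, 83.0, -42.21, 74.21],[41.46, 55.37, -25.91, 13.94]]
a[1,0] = -1.27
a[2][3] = 38.21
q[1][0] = 32.3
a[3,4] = 84.49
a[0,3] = 77.42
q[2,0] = -80.75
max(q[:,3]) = 74.21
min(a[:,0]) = -88.77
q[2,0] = -80.75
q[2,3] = 74.21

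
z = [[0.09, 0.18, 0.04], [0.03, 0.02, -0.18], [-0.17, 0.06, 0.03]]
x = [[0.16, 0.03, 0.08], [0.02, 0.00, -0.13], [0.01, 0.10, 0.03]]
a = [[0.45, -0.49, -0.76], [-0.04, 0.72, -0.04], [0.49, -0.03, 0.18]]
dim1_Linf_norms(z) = [0.18, 0.18, 0.17]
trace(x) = 0.19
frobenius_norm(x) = 0.25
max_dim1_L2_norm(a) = 1.01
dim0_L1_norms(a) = [0.98, 1.24, 0.98]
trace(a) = 1.35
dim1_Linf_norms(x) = [0.16, 0.13, 0.1]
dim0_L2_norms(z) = [0.19, 0.19, 0.19]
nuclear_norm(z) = 0.57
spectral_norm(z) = 0.21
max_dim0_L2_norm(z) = 0.19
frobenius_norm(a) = 1.35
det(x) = 0.00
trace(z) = 0.14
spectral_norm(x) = 0.19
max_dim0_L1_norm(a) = 1.24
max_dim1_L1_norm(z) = 0.31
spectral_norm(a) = 1.10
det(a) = 0.33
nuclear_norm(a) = 2.20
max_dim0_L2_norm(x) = 0.16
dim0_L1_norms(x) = [0.19, 0.13, 0.24]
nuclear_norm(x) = 0.41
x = a @ z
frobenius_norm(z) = 0.33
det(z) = 0.01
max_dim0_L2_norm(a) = 0.87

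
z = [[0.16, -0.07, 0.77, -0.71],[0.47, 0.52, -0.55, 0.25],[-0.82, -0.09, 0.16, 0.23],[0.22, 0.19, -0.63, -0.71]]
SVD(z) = [[0.38,0.78,0.19,-0.46], [-0.63,-0.17,0.33,-0.68], [0.44,-0.42,-0.55,-0.57], [-0.51,0.43,-0.74,0.01]] @ diag([1.3473694528193259, 1.1660924548367424, 0.684770379723087, 0.29019557445982913]) @ [[-0.53,  -0.37,  0.77,  0.02], [0.41,  -0.02,  0.30,  -0.86], [0.69,  0.10,  0.50,  0.51], [0.27,  -0.93,  -0.26,  0.06]]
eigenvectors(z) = [[(0.63+0j), 0.63-0.00j, (-0.12+0j), (0.46+0j)], [-0.43-0.21j, -0.43+0.21j, 0.98+0.00j, -0.25+0.00j], [-0.09+0.53j, -0.09-0.53j, 0.12+0.00j, 0.18+0.00j], [(-0.13-0.26j), -0.13+0.26j, (0.08+0j), (0.83+0j)]]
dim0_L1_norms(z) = [1.67, 0.87, 2.11, 1.9]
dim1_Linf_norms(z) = [0.77, 0.55, 0.82, 0.71]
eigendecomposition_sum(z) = [[0.14+0.47j, -0.03+0.10j, 0.47-0.20j, (-0.18-0.19j)], [0.06-0.37j, (0.05-0.06j), -0.39-0.02j, 0.06+0.19j], [(-0.41+0.04j), -0.08-0.04j, 0.10+0.42j, (0.19-0.13j)], [0.16-0.15j, (0.05-0.01j), (-0.18-0.15j), (-0.04+0.11j)]] + [[0.14-0.47j, (-0.03-0.1j), 0.47+0.20j, -0.18+0.19j], [(0.06+0.37j), 0.05+0.06j, -0.39+0.02j, (0.06-0.19j)], [-0.41-0.04j, -0.08+0.04j, (0.1-0.42j), (0.19+0.13j)], [(0.16+0.15j), 0.05+0.01j, (-0.18+0.15j), (-0.04-0.11j)]] + [[-0.04-0.00j, -0.06-0.00j, -0.02-0.00j, (0.01+0j)], [(0.31+0j), 0.44+0.00j, 0.14+0.00j, -0.07-0.00j], [0.04+0.00j, 0.05+0.00j, 0.02+0.00j, (-0.01-0j)], [0.02+0.00j, 0.03+0.00j, 0.01+0.00j, -0.01-0.00j]] + [[(-0.07-0j), 0.04+0.00j, -0.16-0.00j, -0.35+0.00j], [(0.04+0j), -0.02-0.00j, 0.08+0.00j, 0.19-0.00j], [(-0.03-0j), 0.01+0.00j, (-0.06-0j), -0.13+0.00j], [-0.13-0.00j, (0.07+0j), (-0.28-0j), (-0.63+0j)]]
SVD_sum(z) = [[-0.27, -0.19, 0.39, 0.01],[0.45, 0.31, -0.65, -0.02],[-0.31, -0.22, 0.46, 0.01],[0.36, 0.25, -0.53, -0.02]] + [[0.38, -0.02, 0.28, -0.78], [-0.08, 0.00, -0.06, 0.17], [-0.2, 0.01, -0.15, 0.42], [0.21, -0.01, 0.15, -0.43]] + [[0.09, 0.01, 0.07, 0.07], [0.16, 0.02, 0.11, 0.11], [-0.26, -0.04, -0.19, -0.19], [-0.35, -0.05, -0.26, -0.26]] + [[-0.04, 0.12, 0.03, -0.01], [-0.05, 0.18, 0.05, -0.01], [-0.05, 0.15, 0.04, -0.01], [0.00, -0.0, -0.0, 0.0]]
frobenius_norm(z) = 1.93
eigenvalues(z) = [(0.25+0.95j), (0.25-0.95j), (0.41+0j), (-0.78+0j)]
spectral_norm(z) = 1.35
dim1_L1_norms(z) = [1.71, 1.79, 1.3, 1.75]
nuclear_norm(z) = 3.49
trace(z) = 0.13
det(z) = -0.31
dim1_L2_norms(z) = [1.06, 0.93, 0.87, 0.99]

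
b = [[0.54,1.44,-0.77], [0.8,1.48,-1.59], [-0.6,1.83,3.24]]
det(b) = -0.009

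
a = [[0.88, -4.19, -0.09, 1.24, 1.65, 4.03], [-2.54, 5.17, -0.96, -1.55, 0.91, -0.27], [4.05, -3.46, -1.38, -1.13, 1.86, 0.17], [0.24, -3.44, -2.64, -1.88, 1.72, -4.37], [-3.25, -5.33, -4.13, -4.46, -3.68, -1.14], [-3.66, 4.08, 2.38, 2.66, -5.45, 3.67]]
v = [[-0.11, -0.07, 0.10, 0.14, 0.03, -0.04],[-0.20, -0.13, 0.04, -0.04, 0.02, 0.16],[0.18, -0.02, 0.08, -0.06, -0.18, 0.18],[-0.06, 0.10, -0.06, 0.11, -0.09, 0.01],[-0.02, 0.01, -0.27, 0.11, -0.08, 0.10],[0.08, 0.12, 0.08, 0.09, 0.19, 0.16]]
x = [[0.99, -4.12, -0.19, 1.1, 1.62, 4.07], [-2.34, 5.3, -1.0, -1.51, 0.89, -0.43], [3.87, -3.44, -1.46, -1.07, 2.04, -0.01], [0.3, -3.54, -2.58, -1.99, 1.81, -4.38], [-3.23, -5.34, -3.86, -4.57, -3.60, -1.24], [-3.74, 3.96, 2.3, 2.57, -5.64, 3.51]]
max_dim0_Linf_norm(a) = 5.45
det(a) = -4758.00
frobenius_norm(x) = 18.20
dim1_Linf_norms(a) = [4.19, 5.17, 4.05, 4.37, 5.33, 5.45]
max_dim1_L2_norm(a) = 9.53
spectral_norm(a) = 13.06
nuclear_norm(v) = 1.60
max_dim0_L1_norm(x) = 25.7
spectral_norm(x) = 13.07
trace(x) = 2.75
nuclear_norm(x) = 36.20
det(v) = 0.00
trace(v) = 0.03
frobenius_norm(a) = 18.23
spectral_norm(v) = 0.36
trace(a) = 2.78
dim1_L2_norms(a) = [6.23, 6.12, 5.92, 6.67, 9.53, 9.27]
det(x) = -4366.15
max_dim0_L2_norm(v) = 0.32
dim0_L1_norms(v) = [0.65, 0.45, 0.63, 0.55, 0.59, 0.65]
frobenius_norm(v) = 0.69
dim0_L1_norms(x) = [14.47, 25.7, 11.39, 12.81, 15.6, 13.64]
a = v + x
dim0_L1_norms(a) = [14.62, 25.67, 11.58, 12.92, 15.27, 13.65]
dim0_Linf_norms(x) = [3.87, 5.34, 3.86, 4.57, 5.64, 4.38]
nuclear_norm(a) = 36.48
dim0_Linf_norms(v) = [0.2, 0.13, 0.27, 0.14, 0.19, 0.18]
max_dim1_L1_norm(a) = 21.99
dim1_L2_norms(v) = [0.22, 0.29, 0.33, 0.19, 0.32, 0.31]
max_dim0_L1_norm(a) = 25.67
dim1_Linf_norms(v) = [0.14, 0.2, 0.18, 0.11, 0.27, 0.19]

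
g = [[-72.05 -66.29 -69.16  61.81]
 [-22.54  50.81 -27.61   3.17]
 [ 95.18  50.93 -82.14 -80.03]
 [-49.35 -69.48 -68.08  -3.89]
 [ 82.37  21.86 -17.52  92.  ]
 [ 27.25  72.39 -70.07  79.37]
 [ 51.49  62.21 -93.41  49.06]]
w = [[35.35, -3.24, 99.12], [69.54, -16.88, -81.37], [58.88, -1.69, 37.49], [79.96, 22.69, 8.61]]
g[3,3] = -3.89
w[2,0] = 58.88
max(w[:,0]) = 79.96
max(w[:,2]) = 99.12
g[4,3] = 92.0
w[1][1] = -16.88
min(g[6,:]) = -93.41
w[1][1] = -16.88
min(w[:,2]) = -81.37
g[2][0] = 95.18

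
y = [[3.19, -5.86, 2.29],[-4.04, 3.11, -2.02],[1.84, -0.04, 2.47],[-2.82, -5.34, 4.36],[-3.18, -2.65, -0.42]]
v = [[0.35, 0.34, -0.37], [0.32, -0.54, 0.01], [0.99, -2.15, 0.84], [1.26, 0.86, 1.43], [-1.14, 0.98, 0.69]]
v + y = [[3.54, -5.52, 1.92], [-3.72, 2.57, -2.01], [2.83, -2.19, 3.31], [-1.56, -4.48, 5.79], [-4.32, -1.67, 0.27]]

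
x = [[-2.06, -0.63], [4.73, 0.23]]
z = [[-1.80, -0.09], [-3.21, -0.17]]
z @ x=[[3.28, 1.11], [5.81, 1.98]]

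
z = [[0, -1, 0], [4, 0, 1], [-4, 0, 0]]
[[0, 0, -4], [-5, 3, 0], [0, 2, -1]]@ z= [[16, 0, 0], [12, 5, 3], [12, 0, 2]]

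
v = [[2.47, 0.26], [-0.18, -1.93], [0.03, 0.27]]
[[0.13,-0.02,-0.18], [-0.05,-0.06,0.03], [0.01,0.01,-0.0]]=v@[[0.05,-0.01,-0.07], [0.02,0.03,-0.01]]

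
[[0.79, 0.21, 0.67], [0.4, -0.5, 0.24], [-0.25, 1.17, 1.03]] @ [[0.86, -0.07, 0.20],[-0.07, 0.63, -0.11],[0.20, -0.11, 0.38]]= [[0.8, 0.00, 0.39],[0.43, -0.37, 0.23],[-0.09, 0.64, 0.21]]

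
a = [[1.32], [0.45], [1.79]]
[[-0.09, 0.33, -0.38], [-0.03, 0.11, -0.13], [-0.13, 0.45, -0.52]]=a @ [[-0.07, 0.25, -0.29]]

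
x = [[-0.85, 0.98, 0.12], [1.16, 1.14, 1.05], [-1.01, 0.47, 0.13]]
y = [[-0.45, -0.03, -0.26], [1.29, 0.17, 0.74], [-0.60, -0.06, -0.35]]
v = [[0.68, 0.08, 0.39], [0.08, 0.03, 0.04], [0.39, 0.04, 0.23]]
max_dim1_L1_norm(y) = 2.2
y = x @ v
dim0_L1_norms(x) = [3.02, 2.59, 1.3]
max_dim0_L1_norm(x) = 3.02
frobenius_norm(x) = 2.59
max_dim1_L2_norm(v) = 0.79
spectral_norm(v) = 0.91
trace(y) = -0.63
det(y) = 0.00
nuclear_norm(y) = 1.77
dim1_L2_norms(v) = [0.79, 0.09, 0.45]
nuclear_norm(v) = 0.94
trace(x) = 0.42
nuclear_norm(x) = 3.85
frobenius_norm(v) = 0.91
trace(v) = 0.94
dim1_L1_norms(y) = [0.74, 2.2, 1.01]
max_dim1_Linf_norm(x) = 1.16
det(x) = -0.69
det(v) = 0.00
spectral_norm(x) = 1.96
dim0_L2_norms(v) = [0.79, 0.09, 0.45]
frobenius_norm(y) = 1.73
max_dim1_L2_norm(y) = 1.5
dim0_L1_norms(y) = [2.34, 0.26, 1.35]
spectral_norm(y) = 1.73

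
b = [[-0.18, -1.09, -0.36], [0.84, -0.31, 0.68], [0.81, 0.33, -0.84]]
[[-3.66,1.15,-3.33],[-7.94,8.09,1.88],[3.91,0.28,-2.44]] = b @[[-3.03, 5.47, -0.01], [5.63, -3.18, 1.86], [-5.36, 3.69, 3.63]]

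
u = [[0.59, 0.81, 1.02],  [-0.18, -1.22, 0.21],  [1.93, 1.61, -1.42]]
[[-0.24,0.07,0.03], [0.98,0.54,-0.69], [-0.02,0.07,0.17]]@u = [[-0.1, -0.23, -0.27],[-0.85, -0.98, 2.09],[0.3, 0.17, -0.25]]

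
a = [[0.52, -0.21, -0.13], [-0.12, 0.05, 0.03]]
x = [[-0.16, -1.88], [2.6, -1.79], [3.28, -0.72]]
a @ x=[[-1.06, -0.51],[0.25, 0.11]]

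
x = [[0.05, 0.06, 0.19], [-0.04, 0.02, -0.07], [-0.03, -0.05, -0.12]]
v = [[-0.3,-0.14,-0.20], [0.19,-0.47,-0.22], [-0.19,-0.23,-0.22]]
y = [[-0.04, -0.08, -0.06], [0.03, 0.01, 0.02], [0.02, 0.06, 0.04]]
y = x @ v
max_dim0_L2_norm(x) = 0.24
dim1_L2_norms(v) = [0.39, 0.55, 0.37]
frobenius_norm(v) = 0.77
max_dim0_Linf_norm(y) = 0.08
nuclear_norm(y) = 0.16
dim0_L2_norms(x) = [0.07, 0.08, 0.24]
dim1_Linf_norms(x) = [0.19, 0.07, 0.12]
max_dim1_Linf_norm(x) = 0.19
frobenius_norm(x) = 0.26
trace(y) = 0.01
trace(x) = -0.05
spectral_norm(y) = 0.13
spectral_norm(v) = 0.65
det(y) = 0.00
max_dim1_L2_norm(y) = 0.11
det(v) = -0.00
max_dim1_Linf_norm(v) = 0.47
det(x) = 0.00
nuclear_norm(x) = 0.30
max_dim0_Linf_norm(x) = 0.19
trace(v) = -0.99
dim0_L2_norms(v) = [0.4, 0.54, 0.37]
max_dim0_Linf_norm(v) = 0.47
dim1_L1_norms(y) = [0.18, 0.06, 0.12]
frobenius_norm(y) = 0.14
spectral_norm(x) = 0.25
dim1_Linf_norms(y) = [0.08, 0.03, 0.06]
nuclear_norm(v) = 1.07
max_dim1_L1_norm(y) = 0.18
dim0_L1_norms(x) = [0.12, 0.13, 0.38]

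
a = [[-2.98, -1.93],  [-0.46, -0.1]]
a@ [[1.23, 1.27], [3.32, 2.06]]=[[-10.07, -7.76],[-0.9, -0.79]]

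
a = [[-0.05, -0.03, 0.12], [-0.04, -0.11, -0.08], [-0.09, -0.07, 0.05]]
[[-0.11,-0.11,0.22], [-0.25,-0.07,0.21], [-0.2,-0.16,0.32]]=a@[[0.32, 1.45, -2.00], [2.29, 0.25, -1.61], [-0.20, -0.24, 0.58]]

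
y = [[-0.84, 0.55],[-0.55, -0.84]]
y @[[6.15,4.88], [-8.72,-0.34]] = [[-9.96, -4.29], [3.94, -2.4]]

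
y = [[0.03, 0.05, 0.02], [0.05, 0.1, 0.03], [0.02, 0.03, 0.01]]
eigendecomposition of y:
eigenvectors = [[-0.45,-0.70,-0.56], [-0.85,0.53,0.03], [-0.27,-0.49,0.83]]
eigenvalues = [0.14, 0.01, -0.0]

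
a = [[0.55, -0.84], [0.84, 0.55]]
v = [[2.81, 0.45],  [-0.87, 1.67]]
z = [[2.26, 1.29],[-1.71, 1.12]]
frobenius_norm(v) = 3.41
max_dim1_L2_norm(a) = 1.0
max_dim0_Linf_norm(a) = 0.84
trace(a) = 1.10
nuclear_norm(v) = 4.67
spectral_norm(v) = 2.94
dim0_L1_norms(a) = [1.39, 1.39]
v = z + a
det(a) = 1.01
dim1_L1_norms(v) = [3.26, 2.54]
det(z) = 4.74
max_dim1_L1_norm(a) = 1.39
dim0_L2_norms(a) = [1.0, 1.0]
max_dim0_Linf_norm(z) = 2.26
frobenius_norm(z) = 3.31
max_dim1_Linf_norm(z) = 2.26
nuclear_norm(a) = 2.01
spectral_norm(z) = 2.87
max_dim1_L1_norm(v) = 3.26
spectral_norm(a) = 1.00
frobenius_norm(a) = 1.42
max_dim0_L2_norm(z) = 2.83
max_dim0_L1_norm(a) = 1.39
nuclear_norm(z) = 4.52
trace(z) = 3.38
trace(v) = 4.48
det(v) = 5.08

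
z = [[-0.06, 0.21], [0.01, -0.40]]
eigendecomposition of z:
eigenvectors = [[1.0, -0.52], [0.03, 0.85]]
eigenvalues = [-0.05, -0.41]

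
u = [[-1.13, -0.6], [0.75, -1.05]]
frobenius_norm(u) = 1.82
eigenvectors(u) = [[(0.04-0.67j), (0.04+0.67j)], [(-0.75+0j), -0.75-0.00j]]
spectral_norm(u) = 1.37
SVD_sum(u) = [[-0.9, 0.24], [0.96, -0.26]] + [[-0.23, -0.84], [-0.21, -0.79]]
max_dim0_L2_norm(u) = 1.36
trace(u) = -2.18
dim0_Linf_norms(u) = [1.13, 1.05]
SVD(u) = [[-0.68, 0.73], [0.73, 0.68]] @ diag([1.3670783907390374, 1.1970783907390374]) @ [[0.97, -0.26],[-0.26, -0.97]]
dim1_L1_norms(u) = [1.73, 1.8]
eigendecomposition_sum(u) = [[(-0.56+0.3j), -0.30-0.49j], [(0.37+0.61j), -0.52+0.37j]] + [[-0.56-0.30j, -0.30+0.49j], [(0.37-0.61j), -0.52-0.37j]]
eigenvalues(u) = [(-1.09+0.67j), (-1.09-0.67j)]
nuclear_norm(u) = 2.56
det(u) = 1.64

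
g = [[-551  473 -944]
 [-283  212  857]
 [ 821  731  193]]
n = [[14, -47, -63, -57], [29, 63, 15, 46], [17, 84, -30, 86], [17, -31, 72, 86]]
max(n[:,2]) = 72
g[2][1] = 731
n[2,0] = 17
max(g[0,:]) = 473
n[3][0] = 17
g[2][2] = 193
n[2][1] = 84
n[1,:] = [29, 63, 15, 46]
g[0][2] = -944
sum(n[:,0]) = 77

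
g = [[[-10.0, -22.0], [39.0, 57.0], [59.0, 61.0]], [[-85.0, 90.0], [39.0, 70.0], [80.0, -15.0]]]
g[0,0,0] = -10.0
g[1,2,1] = -15.0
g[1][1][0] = 39.0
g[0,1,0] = 39.0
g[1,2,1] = -15.0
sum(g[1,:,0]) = 34.0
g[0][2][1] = 61.0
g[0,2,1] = 61.0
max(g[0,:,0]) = 59.0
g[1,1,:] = [39.0, 70.0]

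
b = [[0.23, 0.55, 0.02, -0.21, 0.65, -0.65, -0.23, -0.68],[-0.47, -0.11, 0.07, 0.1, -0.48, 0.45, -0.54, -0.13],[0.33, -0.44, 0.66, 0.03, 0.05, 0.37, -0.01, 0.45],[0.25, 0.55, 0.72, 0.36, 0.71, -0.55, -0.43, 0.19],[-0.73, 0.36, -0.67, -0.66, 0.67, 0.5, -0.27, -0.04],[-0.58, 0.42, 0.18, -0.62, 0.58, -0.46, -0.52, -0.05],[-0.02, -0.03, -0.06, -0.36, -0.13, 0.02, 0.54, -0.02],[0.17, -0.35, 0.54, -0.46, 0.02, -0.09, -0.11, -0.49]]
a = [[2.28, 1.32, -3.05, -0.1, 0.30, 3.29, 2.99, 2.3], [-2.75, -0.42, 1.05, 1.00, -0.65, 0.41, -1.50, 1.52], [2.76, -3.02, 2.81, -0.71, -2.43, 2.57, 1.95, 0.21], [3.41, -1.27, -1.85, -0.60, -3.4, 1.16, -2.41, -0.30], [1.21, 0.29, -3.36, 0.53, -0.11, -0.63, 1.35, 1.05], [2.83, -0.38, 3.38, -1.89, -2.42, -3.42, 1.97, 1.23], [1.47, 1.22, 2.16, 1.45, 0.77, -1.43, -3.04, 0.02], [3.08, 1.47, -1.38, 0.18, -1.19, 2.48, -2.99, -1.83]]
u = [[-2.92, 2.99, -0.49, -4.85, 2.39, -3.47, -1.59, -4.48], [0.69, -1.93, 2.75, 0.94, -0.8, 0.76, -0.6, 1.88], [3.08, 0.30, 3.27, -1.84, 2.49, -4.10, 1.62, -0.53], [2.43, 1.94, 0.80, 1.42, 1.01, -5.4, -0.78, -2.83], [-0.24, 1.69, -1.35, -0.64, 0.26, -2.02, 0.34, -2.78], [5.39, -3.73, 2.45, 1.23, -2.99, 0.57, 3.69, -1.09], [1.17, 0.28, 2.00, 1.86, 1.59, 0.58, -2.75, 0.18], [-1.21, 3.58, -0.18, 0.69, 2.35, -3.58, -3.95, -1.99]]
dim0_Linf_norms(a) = [3.41, 3.02, 3.38, 1.89, 3.4, 3.42, 3.04, 2.3]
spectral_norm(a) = 8.84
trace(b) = 1.40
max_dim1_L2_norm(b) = 1.52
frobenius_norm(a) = 15.87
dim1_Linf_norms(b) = [0.68, 0.54, 0.66, 0.72, 0.73, 0.62, 0.54, 0.54]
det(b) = 0.03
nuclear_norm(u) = 40.19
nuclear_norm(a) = 38.57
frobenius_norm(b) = 3.36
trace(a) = -4.33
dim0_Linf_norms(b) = [0.73, 0.55, 0.72, 0.66, 0.71, 0.65, 0.54, 0.68]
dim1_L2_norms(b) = [1.33, 0.99, 1.04, 1.43, 1.52, 1.32, 0.67, 0.96]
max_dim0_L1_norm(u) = 20.48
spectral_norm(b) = 2.10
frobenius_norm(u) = 19.07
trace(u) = -4.07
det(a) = -31108.54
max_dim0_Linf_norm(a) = 3.42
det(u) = -1064.13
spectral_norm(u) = 13.67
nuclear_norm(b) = 7.90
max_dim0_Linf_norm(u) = 5.4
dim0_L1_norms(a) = [19.79, 9.39, 19.04, 6.46, 11.27, 15.39, 18.2, 8.46]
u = a @ b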